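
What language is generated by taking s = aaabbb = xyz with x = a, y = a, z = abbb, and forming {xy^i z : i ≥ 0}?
{xy^i z : i ≥ 0} = {a^(2+i) b^3 : i ≥ 0} = {aabbb, aaabbb, aaaabbb, ...}

With x = a, y = a, z = abbb: Starting with aaabbb and pumping the second 'a', we get strings with 2+i a's followed by 3 b's for i = 0, 1, 2, ...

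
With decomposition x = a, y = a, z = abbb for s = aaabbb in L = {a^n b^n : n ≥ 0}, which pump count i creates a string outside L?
i = 2

xy²z = a · aa · abbb = aaaabbb; aaaabbb has 4 a's and 3 b's; 4 ≠ 3, so it is not in L.
(Other choices also work, e.g. i = 0, 3; only i = 1 is guaranteed to stay in L since xy¹z = s.)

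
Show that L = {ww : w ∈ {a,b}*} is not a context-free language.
Assume for contradiction that L is context-free, and let p ≥ 1 be the pumping length given by the pumping lemma for CFLs.
Choose s = a^p b^p a^p b^p. Then s ∈ L (take w = a^p b^p) and |s| = 4p ≥ p.
By the CFL pumping lemma, s = uvxyz for some u, v, x, y, z with |vxy| ≤ p, |vy| ≥ 1, and uv^i xy^i z ∈ L for every i ≥ 0.

Write s as four blocks A₁ B₁ A₂ B₂ with A₁ = A₂ = a^p and B₁ = B₂ = b^p. Since |vxy| ≤ p, the window vxy lies inside at most two adjacent blocks. Take i = 0 and let t = uxz, so |t| = 4p − |vy| with 1 ≤ |vy| ≤ p. If |t| is odd, t ∉ L immediately, so assume |vy| is even (hence |vy| ≥ 2) and |t|/2 = 2p − |vy|/2, which satisfies p ≤ |t|/2 ≤ 2p − 1.

Case 1 (vxy inside A₁B₁): t = a^(p−j) b^(p−l) a^p b^p with j + l = |vy|. The second half of t has length < 2p, so it is a suffix of the trailing a^p b^p and ends in b; the first half is a^(p−j) b^(p−l) a^((j+l)/2), which ends in a because (j+l)/2 ≥ 1. The halves differ, so t ∉ L.

Case 2 (vxy inside B₁A₂, straddling the middle): t = a^p b^(p−j) a^(p−l) b^p with j + l = |vy|. If t = ww, then w is a prefix of t of length ≥ p, so w begins with a^p; and w is a suffix of t of length ≥ p, so w ends with b^p. That forces |w| ≥ 2p, contradicting |w| = |t|/2 ≤ 2p − 1. So t ∉ L.

Case 3 (vxy inside A₂B₂): t = a^p b^p a^(p−j) b^(p−l) with j + l = |vy|. The first half of t is a prefix of a^p b^p, so it begins with a; the second half is b^((j+l)/2) a^(p−j) b^(p−l), which begins with b. The halves differ, so t ∉ L.

In every case uv⁰xy⁰z = uxz ∉ L.

This contradicts the CFL pumping lemma, which requires uv^i xy^i z ∈ L for all i ≥ 0.
Hence L = {ww : w ∈ {a,b}*} is not context-free. ∎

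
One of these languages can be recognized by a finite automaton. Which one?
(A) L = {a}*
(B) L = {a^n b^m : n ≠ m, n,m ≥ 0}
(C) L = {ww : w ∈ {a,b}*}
(A) {a}*

(A) L = {a}* is regular.

This can be recognized by a finite automaton (DFA/NFA).
Regular expressions like {a}* define regular languages.

The other choices are not regular:
- {ww : w ∈ {a,b}*}: After pumping, the two halves no longer match
- {a^n b^m : n ≠ m, n,m ≥ 0}: After pumping a's, we can make n = m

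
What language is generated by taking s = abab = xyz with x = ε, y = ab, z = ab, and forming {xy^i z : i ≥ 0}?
{xy^i z : i ≥ 0} = {(ab)^(i+1) : i ≥ 0} = {ab, abab, ababab, ...}

With x = ε, y = ab, z = ab: Pumping 'ab' gives strings of alternating a's and b's.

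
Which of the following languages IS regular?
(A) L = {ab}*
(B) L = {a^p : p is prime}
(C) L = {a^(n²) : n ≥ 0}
(A) {ab}*

(A) L = {ab}* is regular.

This can be recognized by a finite automaton (DFA/NFA).
Regular expressions like {ab}* define regular languages.

The other choices are not regular:
- {a^p : p is prime}: After pumping, the length becomes composite
- {a^(n²) : n ≥ 0}: After pumping, length is no longer a perfect square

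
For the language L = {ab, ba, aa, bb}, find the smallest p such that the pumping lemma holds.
p = 3

For a finite language L, the pumping lemma holds vacuously if p > max|s| for s ∈ L.

The longest string in L = {ab, ba, aa, bb} has length 2.
If p = 3, then no string s ∈ L has |s| ≥ p, so the condition is vacuously true.

The minimum pumping length is p = 3.

Why no smaller p works: for any p ≤ 2, the longest string s ∈ L has |s| = 2 ≥ p, so it would
have to be pumpable; but pumping up (i = 2, 3, ...) produces ever longer strings, which cannot all lie in the
finite language L. So the pumping property fails for every p ≤ 2.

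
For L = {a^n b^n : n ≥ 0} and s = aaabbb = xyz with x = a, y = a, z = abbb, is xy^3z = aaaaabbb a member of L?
No

xy³z = a · aaa · abbb = aaaaabbb.
aaaaabbb has 5 a's and 3 b's; 5 ≠ 3, so it is not in L.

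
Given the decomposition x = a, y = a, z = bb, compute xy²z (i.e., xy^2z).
aaabb

Given x = 'a', y = 'a', z = 'bb' and i = 2:

xy^2z = x + y·y·...·y (2 times) + z
       = 'a' + 'a'^2 + 'bb'
       = 'a' + 'aa' + 'bb'
       = 'aaabb'

The pumped string is 'aaabb' with length 5.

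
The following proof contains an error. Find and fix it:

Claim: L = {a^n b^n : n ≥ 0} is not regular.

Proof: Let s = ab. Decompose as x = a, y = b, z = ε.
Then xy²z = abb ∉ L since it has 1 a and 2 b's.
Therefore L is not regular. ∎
Error: The string s = ab might be shorter than the pumping length p.

Correction: Choose s = a^p b^p to ensure |s| ≥ p. Also, the decomposition is wrong: with |xy| ≤ p, y cannot include b's when s starts with p a's.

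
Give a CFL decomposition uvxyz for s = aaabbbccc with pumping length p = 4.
u='aa', v='a', x='bb', y='b', z='ccc'

For s = aaabbbccc with pumping length p = 4:

One valid decomposition:
- u = 'aa'
- v = 'a'
- x = 'bb'
- y = 'b'
- z = 'ccc'

Verification:
- uvxyz = 'aa' + 'a' + 'bb' + 'b' + 'ccc' = aaabbbccc ✓
- |vxy| = |'abbb'| = 4 ≤ 4 ✓
- |vy| = |'ab'| = 2 > 0 ✓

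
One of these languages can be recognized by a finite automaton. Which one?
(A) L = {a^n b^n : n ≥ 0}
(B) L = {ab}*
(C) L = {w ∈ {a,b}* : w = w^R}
(B) {ab}*

(B) L = {ab}* is regular.

This can be recognized by a finite automaton (DFA/NFA).
Regular expressions like {ab}* define regular languages.

The other choices are not regular:
- {a^n b^n : n ≥ 0}: After pumping, the number of a's and b's become unequal
- {w ∈ {a,b}* : w = w^R}: After pumping, the string is no longer symmetric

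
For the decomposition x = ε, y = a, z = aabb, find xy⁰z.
aabb

Given x = '', y = 'a', z = 'aabb' and i = 0:

xy^0z = x + y·y·...·y (0 times) + z
       = '' + 'a'^0 + 'aabb'
       = '' + '' + 'aabb'
       = 'aabb'

The pumped string is 'aabb' with length 4.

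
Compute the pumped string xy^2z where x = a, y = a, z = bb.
aaabb

Given x = 'a', y = 'a', z = 'bb' and i = 2:

xy^2z = x + y·y·...·y (2 times) + z
       = 'a' + 'a'^2 + 'bb'
       = 'a' + 'aa' + 'bb'
       = 'aaabb'

The pumped string is 'aaabb' with length 5.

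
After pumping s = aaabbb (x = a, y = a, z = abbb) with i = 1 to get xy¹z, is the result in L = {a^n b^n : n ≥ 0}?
Yes

xy¹z = a · a · abbb = aaabbb.
aaabbb = a^3 b^3 has equal counts (3 = 3), so it is in L.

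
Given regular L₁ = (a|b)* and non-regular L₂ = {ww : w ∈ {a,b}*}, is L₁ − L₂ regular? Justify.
No — L₁ − L₂ is not regular.

L₁ − L₂ is the complement of {ww} within {a,b}*. If it were regular, its complement {ww} would be regular as well (regular languages are closed under complement) — contradiction. So L₁ − L₂ is not regular.

Note that the bare facts "L₁ regular, L₂ non-regular" do not settle the question by themselves: the closure of regular languages under ∪, ∩, complement and difference applies only when BOTH operands are regular. With a non-regular operand the result can come out regular or non-regular depending on the specific languages, so one has to work out L₁ − L₂ for this particular pair, as above.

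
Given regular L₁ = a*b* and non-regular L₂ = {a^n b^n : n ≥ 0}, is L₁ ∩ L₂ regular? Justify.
No — L₁ ∩ L₂ is not regular.

Every string a^n b^n already lies in a*b*, so L₁ ∩ L₂ = {a^n b^n : n ≥ 0} = L₂ itself, which is the standard non-regular language (pump s = a^p b^p).

Note that the bare facts "L₁ regular, L₂ non-regular" do not settle the question by themselves: the closure of regular languages under ∪, ∩, complement and difference applies only when BOTH operands are regular. With a non-regular operand the result can come out regular or non-regular depending on the specific languages, so one has to work out L₁ ∩ L₂ for this particular pair, as above.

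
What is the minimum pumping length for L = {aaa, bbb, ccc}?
p = 4

For a finite language L, the pumping lemma holds vacuously if p > max|s| for s ∈ L.

The longest string in L = {aaa, bbb, ccc} has length 3.
If p = 4, then no string s ∈ L has |s| ≥ p, so the condition is vacuously true.

The minimum pumping length is p = 4.

Why no smaller p works: for any p ≤ 3, the longest string s ∈ L has |s| = 3 ≥ p, so it would
have to be pumpable; but pumping up (i = 2, 3, ...) produces ever longer strings, which cannot all lie in the
finite language L. So the pumping property fails for every p ≤ 3.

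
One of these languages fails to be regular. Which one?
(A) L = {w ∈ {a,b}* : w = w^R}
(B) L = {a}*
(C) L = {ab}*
(A) {w ∈ {a,b}* : w = w^R}

(A) L = {w ∈ {a,b}* : w = w^R} is NOT regular.

The pumping lemma can be used to prove this:
After pumping, the string is no longer symmetric

The other languages are regular because they can be recognized by finite automata.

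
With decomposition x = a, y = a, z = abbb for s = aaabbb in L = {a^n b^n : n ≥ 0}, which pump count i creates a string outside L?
i = 3

xy³z = a · aaa · abbb = aaaaabbb; aaaaabbb has 5 a's and 3 b's; 5 ≠ 3, so it is not in L.
(Other choices also work, e.g. i = 0, 2; only i = 1 is guaranteed to stay in L since xy¹z = s.)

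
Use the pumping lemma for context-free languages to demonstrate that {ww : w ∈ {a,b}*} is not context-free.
Assume for contradiction that L is context-free, and let p ≥ 1 be the pumping length given by the pumping lemma for CFLs.
Choose s = a^p b^p a^p b^p. Then s ∈ L (take w = a^p b^p) and |s| = 4p ≥ p.
By the CFL pumping lemma, s = uvxyz for some u, v, x, y, z with |vxy| ≤ p, |vy| ≥ 1, and uv^i xy^i z ∈ L for every i ≥ 0.

Write s as four blocks A₁ B₁ A₂ B₂ with A₁ = A₂ = a^p and B₁ = B₂ = b^p. Since |vxy| ≤ p, the window vxy lies inside at most two adjacent blocks. Take i = 0 and let t = uxz, so |t| = 4p − |vy| with 1 ≤ |vy| ≤ p. If |t| is odd, t ∉ L immediately, so assume |vy| is even (hence |vy| ≥ 2) and |t|/2 = 2p − |vy|/2, which satisfies p ≤ |t|/2 ≤ 2p − 1.

Case 1 (vxy inside A₁B₁): t = a^(p−j) b^(p−l) a^p b^p with j + l = |vy|. The second half of t has length < 2p, so it is a suffix of the trailing a^p b^p and ends in b; the first half is a^(p−j) b^(p−l) a^((j+l)/2), which ends in a because (j+l)/2 ≥ 1. The halves differ, so t ∉ L.

Case 2 (vxy inside B₁A₂, straddling the middle): t = a^p b^(p−j) a^(p−l) b^p with j + l = |vy|. If t = ww, then w is a prefix of t of length ≥ p, so w begins with a^p; and w is a suffix of t of length ≥ p, so w ends with b^p. That forces |w| ≥ 2p, contradicting |w| = |t|/2 ≤ 2p − 1. So t ∉ L.

Case 3 (vxy inside A₂B₂): t = a^p b^p a^(p−j) b^(p−l) with j + l = |vy|. The first half of t is a prefix of a^p b^p, so it begins with a; the second half is b^((j+l)/2) a^(p−j) b^(p−l), which begins with b. The halves differ, so t ∉ L.

In every case uv⁰xy⁰z = uxz ∉ L.

This contradicts the CFL pumping lemma, which requires uv^i xy^i z ∈ L for all i ≥ 0.
Hence L = {ww : w ∈ {a,b}*} is not context-free. ∎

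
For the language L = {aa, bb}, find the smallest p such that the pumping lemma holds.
p = 3

For a finite language L, the pumping lemma holds vacuously if p > max|s| for s ∈ L.

The longest string in L = {aa, bb} has length 2.
If p = 3, then no string s ∈ L has |s| ≥ p, so the condition is vacuously true.

The minimum pumping length is p = 3.

Why no smaller p works: for any p ≤ 2, the longest string s ∈ L has |s| = 2 ≥ p, so it would
have to be pumpable; but pumping up (i = 2, 3, ...) produces ever longer strings, which cannot all lie in the
finite language L. So the pumping property fails for every p ≤ 2.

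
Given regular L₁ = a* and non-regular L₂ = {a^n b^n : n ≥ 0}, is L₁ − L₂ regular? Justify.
Yes — L₁ − L₂ is regular.

The only string of a* that lies in {a^n b^n} is ε, so L₁ − L₂ = a* − {ε} = a⁺ = aa*, which is regular.

Note that the bare facts "L₁ regular, L₂ non-regular" do not settle the question by themselves: the closure of regular languages under ∪, ∩, complement and difference applies only when BOTH operands are regular. With a non-regular operand the result can come out regular or non-regular depending on the specific languages, so one has to work out L₁ − L₂ for this particular pair, as above.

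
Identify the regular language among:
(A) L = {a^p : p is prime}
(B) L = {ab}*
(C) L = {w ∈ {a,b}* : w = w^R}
(B) {ab}*

(B) L = {ab}* is regular.

This can be recognized by a finite automaton (DFA/NFA).
Regular expressions like {ab}* define regular languages.

The other choices are not regular:
- {w ∈ {a,b}* : w = w^R}: After pumping, the string is no longer symmetric
- {a^p : p is prime}: After pumping, the length becomes composite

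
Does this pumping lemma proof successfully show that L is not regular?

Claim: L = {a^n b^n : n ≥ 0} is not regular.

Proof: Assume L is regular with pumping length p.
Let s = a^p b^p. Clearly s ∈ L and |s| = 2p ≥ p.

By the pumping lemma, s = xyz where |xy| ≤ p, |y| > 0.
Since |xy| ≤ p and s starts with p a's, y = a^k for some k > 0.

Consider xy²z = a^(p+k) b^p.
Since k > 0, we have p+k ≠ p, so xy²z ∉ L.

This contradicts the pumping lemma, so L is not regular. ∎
The proof is correct.

This proof is valid because:
1. The string s = a^p b^p is correctly in L
2. The decomposition analysis is correct: y must consist only of a's
3. The contradiction is valid: pumping increases a's but not b's
4. The conclusion follows logically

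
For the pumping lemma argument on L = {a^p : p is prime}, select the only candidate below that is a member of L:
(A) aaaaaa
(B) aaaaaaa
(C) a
(B) aaaaaaa

The pumping lemma is applied to a string s that lies in L, so first check membership of each option:
- (A) aaaaaa has length 6 = 2 × 3, which is not prime, so it is not in L ✗
- (B) aaaaaaa has length 7, which is prime, so it is in L ✓
- (C) a has length 1, which is not prime, so it is not in L ✗

Only (B) aaaaaaa is in L, so it is the only candidate that could play the role of s.
(In a complete proof one picks s in terms of the pumping length p so that |s| ≥ p is guaranteed; a fixed string like aaaaaaa illustrates the shape of such an s.)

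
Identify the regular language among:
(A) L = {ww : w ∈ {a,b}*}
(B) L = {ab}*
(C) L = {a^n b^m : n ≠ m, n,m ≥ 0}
(B) {ab}*

(B) L = {ab}* is regular.

This can be recognized by a finite automaton (DFA/NFA).
Regular expressions like {ab}* define regular languages.

The other choices are not regular:
- {a^n b^m : n ≠ m, n,m ≥ 0}: After pumping a's, we can make n = m
- {ww : w ∈ {a,b}*}: After pumping, the two halves no longer match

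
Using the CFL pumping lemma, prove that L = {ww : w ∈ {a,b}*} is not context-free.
Assume for contradiction that L is context-free, and let p ≥ 1 be the pumping length given by the pumping lemma for CFLs.
Choose s = a^p b^p a^p b^p. Then s ∈ L (take w = a^p b^p) and |s| = 4p ≥ p.
By the CFL pumping lemma, s = uvxyz for some u, v, x, y, z with |vxy| ≤ p, |vy| ≥ 1, and uv^i xy^i z ∈ L for every i ≥ 0.

Write s as four blocks A₁ B₁ A₂ B₂ with A₁ = A₂ = a^p and B₁ = B₂ = b^p. Since |vxy| ≤ p, the window vxy lies inside at most two adjacent blocks. Take i = 0 and let t = uxz, so |t| = 4p − |vy| with 1 ≤ |vy| ≤ p. If |t| is odd, t ∉ L immediately, so assume |vy| is even (hence |vy| ≥ 2) and |t|/2 = 2p − |vy|/2, which satisfies p ≤ |t|/2 ≤ 2p − 1.

Case 1 (vxy inside A₁B₁): t = a^(p−j) b^(p−l) a^p b^p with j + l = |vy|. The second half of t has length < 2p, so it is a suffix of the trailing a^p b^p and ends in b; the first half is a^(p−j) b^(p−l) a^((j+l)/2), which ends in a because (j+l)/2 ≥ 1. The halves differ, so t ∉ L.

Case 2 (vxy inside B₁A₂, straddling the middle): t = a^p b^(p−j) a^(p−l) b^p with j + l = |vy|. If t = ww, then w is a prefix of t of length ≥ p, so w begins with a^p; and w is a suffix of t of length ≥ p, so w ends with b^p. That forces |w| ≥ 2p, contradicting |w| = |t|/2 ≤ 2p − 1. So t ∉ L.

Case 3 (vxy inside A₂B₂): t = a^p b^p a^(p−j) b^(p−l) with j + l = |vy|. The first half of t is a prefix of a^p b^p, so it begins with a; the second half is b^((j+l)/2) a^(p−j) b^(p−l), which begins with b. The halves differ, so t ∉ L.

In every case uv⁰xy⁰z = uxz ∉ L.

This contradicts the CFL pumping lemma, which requires uv^i xy^i z ∈ L for all i ≥ 0.
Hence L = {ww : w ∈ {a,b}*} is not context-free. ∎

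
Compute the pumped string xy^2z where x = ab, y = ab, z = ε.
ababab

Given x = 'ab', y = 'ab', z = '' and i = 2:

xy^2z = x + y·y·...·y (2 times) + z
       = 'ab' + 'ab'^2 + ''
       = 'ab' + 'abab' + ''
       = 'ababab'

The pumped string is 'ababab' with length 6.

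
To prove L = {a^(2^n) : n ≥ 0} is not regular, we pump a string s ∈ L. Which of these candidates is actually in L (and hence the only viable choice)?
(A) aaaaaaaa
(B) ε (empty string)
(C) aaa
(A) aaaaaaaa

The pumping lemma is applied to a string s that lies in L, so first check membership of each option:
- (A) aaaaaaaa has length 8 = 2^3, so it is in L ✓
- (B) ε has length 0, which is not a power of 2, so it is not in L ✗
- (C) aaa has length 3, strictly between 2^1 = 2 and 2^2 = 4, so it is not in L ✗

Only (A) aaaaaaaa is in L, so it is the only candidate that could play the role of s.
(In a complete proof one picks s in terms of the pumping length p so that |s| ≥ p is guaranteed; a fixed string like aaaaaaaa illustrates the shape of such an s.)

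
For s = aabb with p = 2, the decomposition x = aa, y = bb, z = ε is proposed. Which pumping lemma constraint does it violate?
Violated: |xy| ≤ p

The decomposition x = aa, y = bb, z = ε for s = aabb with p = 2
violates the constraint: |xy| ≤ p

|xy| = |aabb| = 4 > 2 = p. The decomposition puts too many characters in xy.

Pumping lemma constraints:
1. xyz = s (decomposition is valid)
2. |xy| ≤ p
3. |y| > 0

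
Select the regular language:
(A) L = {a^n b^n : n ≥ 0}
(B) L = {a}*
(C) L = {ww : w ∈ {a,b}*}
(B) {a}*

(B) L = {a}* is regular.

This can be recognized by a finite automaton (DFA/NFA).
Regular expressions like {a}* define regular languages.

The other choices are not regular:
- {a^n b^n : n ≥ 0}: After pumping, the number of a's and b's become unequal
- {ww : w ∈ {a,b}*}: After pumping, the two halves no longer match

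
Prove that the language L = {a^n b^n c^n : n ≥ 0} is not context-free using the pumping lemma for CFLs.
Assume for contradiction that L is context-free, and let p ≥ 1 be the pumping length given by the pumping lemma for CFLs.
Choose s = a^p b^p c^p. Then s ∈ L and |s| = 3p ≥ p.
By the CFL pumping lemma, s = uvxyz for some u, v, x, y, z with |vxy| ≤ p, |vy| ≥ 1, and uv^i xy^i z ∈ L for every i ≥ 0.

Because |vxy| ≤ p, the window vxy cannot contain both an a and a c: any substring of s containing both must include the entire block b^p plus at least one a and one c, so it has length ≥ p + 2 > p.
Hence at least one of the letters a, c does not occur in vy at all.

Take i = 0: the string uxz is obtained from s by deleting |vy| ≥ 1 symbols, so |uxz| = 3p − |vy| < 3p.
But the letter (a or c) that does not occur in vy still occurs exactly p times in uxz. Every string of L with exactly p copies of some letter is a^p b^p c^p, of length 3p. Since |uxz| < 3p, uxz ∉ L.

This contradicts the CFL pumping lemma, which requires uv^i xy^i z ∈ L for all i ≥ 0.
Hence L = {a^n b^n c^n : n ≥ 0} is not context-free. ∎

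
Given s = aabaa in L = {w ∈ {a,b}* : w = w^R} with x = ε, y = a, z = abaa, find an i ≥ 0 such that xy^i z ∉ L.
i = 0

xy⁰z = ε · ε · abaa = abaa; abaa reversed is aaba ≠ abaa, so it is not a palindrome and is not in L.
(Other choices also work, e.g. i = 2, 3; only i = 1 is guaranteed to stay in L since xy¹z = s.)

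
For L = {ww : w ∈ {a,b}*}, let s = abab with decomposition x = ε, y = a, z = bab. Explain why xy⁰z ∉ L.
xy⁰z = bab ∉ L

Pumping with i = 0 replaces y = a by y⁰ = ε:
- Original: s = xyz = abab; abab splits into halves ab · ab, which are equal, so it is in L (w = ab)
- Pumped: xy⁰z = ε · ε · bab = bab
- bab has odd length 3, so it cannot be written as ww and is not in L

The pumping lemma would require xy⁰z ∈ L, so this decomposition yields a contradiction.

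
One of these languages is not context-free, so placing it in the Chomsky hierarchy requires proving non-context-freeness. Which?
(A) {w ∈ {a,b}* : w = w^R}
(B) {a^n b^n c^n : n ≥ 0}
(B) {a^n b^n c^n : n ≥ 0}

(B) {a^n b^n c^n : n ≥ 0} requires the CFL pumping lemma.

- {w ∈ {a,b}* : w = w^R} is context-free (but not regular)
  • Can be shown non-regular with the regular pumping lemma
  • After pumping, the string is no longer symmetric

- {a^n b^n c^n : n ≥ 0} is NOT context-free
  • Requires the CFL pumping lemma to prove
  • Cannot maintain three equal counts simultaneously

The CFL pumping lemma is "stronger" in that it can prove non-membership
in the larger class of context-free languages.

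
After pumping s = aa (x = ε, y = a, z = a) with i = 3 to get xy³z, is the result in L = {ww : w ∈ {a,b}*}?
Yes

xy³z = ε · aaa · a = aaaa.
aaaa splits into halves aa · aa, which are equal, so it is in L (w = aa).
(A single pumped string landing in L is not a contradiction by itself; a non-regularity proof needs some i for which xy^i z ∉ L, for every admissible decomposition.)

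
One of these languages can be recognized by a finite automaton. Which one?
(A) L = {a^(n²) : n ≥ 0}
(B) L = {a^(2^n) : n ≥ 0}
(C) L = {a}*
(C) {a}*

(C) L = {a}* is regular.

This can be recognized by a finite automaton (DFA/NFA).
Regular expressions like {a}* define regular languages.

The other choices are not regular:
- {a^(n²) : n ≥ 0}: After pumping, length is no longer a perfect square
- {a^(2^n) : n ≥ 0}: After pumping, length is no longer a power of 2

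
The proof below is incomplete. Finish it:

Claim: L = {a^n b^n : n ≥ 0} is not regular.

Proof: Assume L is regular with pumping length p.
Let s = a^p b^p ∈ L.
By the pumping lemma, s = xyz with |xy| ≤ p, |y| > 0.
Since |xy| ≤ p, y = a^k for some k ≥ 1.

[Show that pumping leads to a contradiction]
Consider xy²z = a^(p+k) b^p.

Since k ≥ 1, we have p + k > p.
So xy²z has more a's than b's: (p+k) a's vs p b's.
This means xy²z ∉ L because a^n b^n requires equal counts.

This contradicts the pumping lemma which states xy²z ∈ L.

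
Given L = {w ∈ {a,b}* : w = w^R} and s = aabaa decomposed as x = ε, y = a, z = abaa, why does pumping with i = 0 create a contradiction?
xy⁰z = abaa ∉ L

Pumping with i = 0 replaces y = a by y⁰ = ε:
- Original: s = xyz = aabaa; aabaa reversed is aabaa, the same string, so it is a palindrome and is in L
- Pumped: xy⁰z = ε · ε · abaa = abaa
- abaa reversed is aaba ≠ abaa, so it is not a palindrome and is not in L

The pumping lemma would require xy⁰z ∈ L, so this decomposition yields a contradiction.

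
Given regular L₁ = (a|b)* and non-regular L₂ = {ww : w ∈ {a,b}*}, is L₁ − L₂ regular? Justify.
No — L₁ − L₂ is not regular.

L₁ − L₂ is the complement of {ww} within {a,b}*. If it were regular, its complement {ww} would be regular as well (regular languages are closed under complement) — contradiction. So L₁ − L₂ is not regular.

Note that the bare facts "L₁ regular, L₂ non-regular" do not settle the question by themselves: the closure of regular languages under ∪, ∩, complement and difference applies only when BOTH operands are regular. With a non-regular operand the result can come out regular or non-regular depending on the specific languages, so one has to work out L₁ − L₂ for this particular pair, as above.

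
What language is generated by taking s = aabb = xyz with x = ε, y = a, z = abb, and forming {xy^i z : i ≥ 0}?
{xy^i z : i ≥ 0} = {a^(i+1) b^2 : i ≥ 0} = {abb, aabb, aaabb, ...}

With x = ε, y = a, z = abb: Starting with aabb and pumping the first 'a' (z = abb keeps the second 'a'), we get strings with i+1 a's followed by 2 b's for i = 0, 1, 2, ...; note bb is not produced because z always contributes one a.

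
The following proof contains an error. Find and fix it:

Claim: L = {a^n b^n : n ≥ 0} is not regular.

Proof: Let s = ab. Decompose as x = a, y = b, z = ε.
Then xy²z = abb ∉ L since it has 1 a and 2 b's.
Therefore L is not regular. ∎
Error: The string s = ab might be shorter than the pumping length p.

Correction: Choose s = a^p b^p to ensure |s| ≥ p. Also, the decomposition is wrong: with |xy| ≤ p, y cannot include b's when s starts with p a's.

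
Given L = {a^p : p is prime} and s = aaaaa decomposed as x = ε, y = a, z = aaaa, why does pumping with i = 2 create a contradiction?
xy²z = aaaaaa ∉ L

Pumping with i = 2 replaces y = a by y² = aa:
- Original: s = xyz = aaaaa; aaaaa has length 5, which is prime, so it is in L
- Pumped: xy²z = ε · aa · aaaa = aaaaaa
- aaaaaa has length 6 = 2 × 3, which is not prime, so it is not in L

The pumping lemma would require xy²z ∈ L, so this decomposition yields a contradiction.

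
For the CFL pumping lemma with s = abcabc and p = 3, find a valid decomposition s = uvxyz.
u='ab', v='c', x='a', y='b', z='c'

For s = abcabc with pumping length p = 3:

One valid decomposition:
- u = 'ab'
- v = 'c'
- x = 'a'
- y = 'b'
- z = 'c'

Verification:
- uvxyz = 'ab' + 'c' + 'a' + 'b' + 'c' = abcabc ✓
- |vxy| = |'cab'| = 3 ≤ 3 ✓
- |vy| = |'cb'| = 2 > 0 ✓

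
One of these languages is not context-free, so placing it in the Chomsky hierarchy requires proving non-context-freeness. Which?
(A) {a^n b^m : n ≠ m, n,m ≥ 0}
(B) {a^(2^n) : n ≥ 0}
(B) {a^(2^n) : n ≥ 0}

(B) {a^(2^n) : n ≥ 0} requires the CFL pumping lemma.

- {a^n b^m : n ≠ m, n,m ≥ 0} is context-free (but not regular)
  • Can be shown non-regular with the regular pumping lemma
  • After pumping a's, we can make n = m

- {a^(2^n) : n ≥ 0} is NOT context-free
  • Requires the CFL pumping lemma to prove
  • Gaps between powers of 2 grow exponentially

The CFL pumping lemma is "stronger" in that it can prove non-membership
in the larger class of context-free languages.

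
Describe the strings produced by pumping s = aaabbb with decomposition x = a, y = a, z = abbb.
{xy^i z : i ≥ 0} = {a^(2+i) b^3 : i ≥ 0} = {aabbb, aaabbb, aaaabbb, ...}

With x = a, y = a, z = abbb: Starting with aaabbb and pumping the second 'a', we get strings with 2+i a's followed by 3 b's for i = 0, 1, 2, ...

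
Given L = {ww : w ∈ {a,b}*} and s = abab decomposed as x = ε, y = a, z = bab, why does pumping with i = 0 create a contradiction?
xy⁰z = bab ∉ L

Pumping with i = 0 replaces y = a by y⁰ = ε:
- Original: s = xyz = abab; abab splits into halves ab · ab, which are equal, so it is in L (w = ab)
- Pumped: xy⁰z = ε · ε · bab = bab
- bab has odd length 3, so it cannot be written as ww and is not in L

The pumping lemma would require xy⁰z ∈ L, so this decomposition yields a contradiction.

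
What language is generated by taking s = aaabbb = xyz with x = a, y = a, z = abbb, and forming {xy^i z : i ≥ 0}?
{xy^i z : i ≥ 0} = {a^(2+i) b^3 : i ≥ 0} = {aabbb, aaabbb, aaaabbb, ...}

With x = a, y = a, z = abbb: Starting with aaabbb and pumping the second 'a', we get strings with 2+i a's followed by 3 b's for i = 0, 1, 2, ...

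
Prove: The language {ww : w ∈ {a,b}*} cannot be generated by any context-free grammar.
Assume for contradiction that L is context-free, and let p ≥ 1 be the pumping length given by the pumping lemma for CFLs.
Choose s = a^p b^p a^p b^p. Then s ∈ L (take w = a^p b^p) and |s| = 4p ≥ p.
By the CFL pumping lemma, s = uvxyz for some u, v, x, y, z with |vxy| ≤ p, |vy| ≥ 1, and uv^i xy^i z ∈ L for every i ≥ 0.

Write s as four blocks A₁ B₁ A₂ B₂ with A₁ = A₂ = a^p and B₁ = B₂ = b^p. Since |vxy| ≤ p, the window vxy lies inside at most two adjacent blocks. Take i = 0 and let t = uxz, so |t| = 4p − |vy| with 1 ≤ |vy| ≤ p. If |t| is odd, t ∉ L immediately, so assume |vy| is even (hence |vy| ≥ 2) and |t|/2 = 2p − |vy|/2, which satisfies p ≤ |t|/2 ≤ 2p − 1.

Case 1 (vxy inside A₁B₁): t = a^(p−j) b^(p−l) a^p b^p with j + l = |vy|. The second half of t has length < 2p, so it is a suffix of the trailing a^p b^p and ends in b; the first half is a^(p−j) b^(p−l) a^((j+l)/2), which ends in a because (j+l)/2 ≥ 1. The halves differ, so t ∉ L.

Case 2 (vxy inside B₁A₂, straddling the middle): t = a^p b^(p−j) a^(p−l) b^p with j + l = |vy|. If t = ww, then w is a prefix of t of length ≥ p, so w begins with a^p; and w is a suffix of t of length ≥ p, so w ends with b^p. That forces |w| ≥ 2p, contradicting |w| = |t|/2 ≤ 2p − 1. So t ∉ L.

Case 3 (vxy inside A₂B₂): t = a^p b^p a^(p−j) b^(p−l) with j + l = |vy|. The first half of t is a prefix of a^p b^p, so it begins with a; the second half is b^((j+l)/2) a^(p−j) b^(p−l), which begins with b. The halves differ, so t ∉ L.

In every case uv⁰xy⁰z = uxz ∉ L.

This contradicts the CFL pumping lemma, which requires uv^i xy^i z ∈ L for all i ≥ 0.
Hence L = {ww : w ∈ {a,b}*} is not context-free. ∎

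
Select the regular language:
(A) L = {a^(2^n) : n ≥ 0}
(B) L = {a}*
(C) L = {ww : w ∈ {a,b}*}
(B) {a}*

(B) L = {a}* is regular.

This can be recognized by a finite automaton (DFA/NFA).
Regular expressions like {a}* define regular languages.

The other choices are not regular:
- {ww : w ∈ {a,b}*}: After pumping, the two halves no longer match
- {a^(2^n) : n ≥ 0}: After pumping, length is no longer a power of 2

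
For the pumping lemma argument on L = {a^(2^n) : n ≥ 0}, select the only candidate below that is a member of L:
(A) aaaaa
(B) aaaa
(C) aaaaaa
(B) aaaa

The pumping lemma is applied to a string s that lies in L, so first check membership of each option:
- (A) aaaaa has length 5, strictly between 2^2 = 4 and 2^3 = 8, so it is not in L ✗
- (B) aaaa has length 4 = 2^2, so it is in L ✓
- (C) aaaaaa has length 6, strictly between 2^2 = 4 and 2^3 = 8, so it is not in L ✗

Only (B) aaaa is in L, so it is the only candidate that could play the role of s.
(In a complete proof one picks s in terms of the pumping length p so that |s| ≥ p is guaranteed; a fixed string like aaaa illustrates the shape of such an s.)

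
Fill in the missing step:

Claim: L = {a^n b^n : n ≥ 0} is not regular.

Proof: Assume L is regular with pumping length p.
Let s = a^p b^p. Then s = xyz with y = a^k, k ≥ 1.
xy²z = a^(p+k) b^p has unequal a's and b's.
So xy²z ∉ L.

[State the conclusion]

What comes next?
This contradicts the pumping lemma for regular languages,
which guarantees xy^i z ∈ L for all i ≥ 0.

Since our assumption that L is regular leads to a contradiction,
we conclude that L = {a^n b^n : n ≥ 0} is NOT regular. ∎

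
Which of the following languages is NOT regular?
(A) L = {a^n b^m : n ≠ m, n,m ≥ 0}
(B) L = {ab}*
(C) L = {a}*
(A) {a^n b^m : n ≠ m, n,m ≥ 0}

(A) L = {a^n b^m : n ≠ m, n,m ≥ 0} is NOT regular.

The pumping lemma can be used to prove this:
After pumping a's, we can make n = m

The other languages are regular because they can be recognized by finite automata.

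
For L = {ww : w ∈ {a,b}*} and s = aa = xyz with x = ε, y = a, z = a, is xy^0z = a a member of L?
No

xy⁰z = ε · ε · a = a.
a has odd length 1, so it cannot be written as ww and is not in L.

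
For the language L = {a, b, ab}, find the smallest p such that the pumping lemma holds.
p = 3

For a finite language L, the pumping lemma holds vacuously if p > max|s| for s ∈ L.

The longest string in L = {a, b, ab} has length 2.
If p = 3, then no string s ∈ L has |s| ≥ p, so the condition is vacuously true.

The minimum pumping length is p = 3.

Why no smaller p works: for any p ≤ 2, the longest string s ∈ L has |s| = 2 ≥ p, so it would
have to be pumpable; but pumping up (i = 2, 3, ...) produces ever longer strings, which cannot all lie in the
finite language L. So the pumping property fails for every p ≤ 2.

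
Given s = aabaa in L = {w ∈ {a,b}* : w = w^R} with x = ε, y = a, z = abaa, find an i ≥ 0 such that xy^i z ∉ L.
i = 0

xy⁰z = ε · ε · abaa = abaa; abaa reversed is aaba ≠ abaa, so it is not a palindrome and is not in L.
(Other choices also work, e.g. i = 2, 3; only i = 1 is guaranteed to stay in L since xy¹z = s.)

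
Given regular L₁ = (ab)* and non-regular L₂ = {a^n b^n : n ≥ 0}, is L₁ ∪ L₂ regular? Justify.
No — L₁ ∪ L₂ is not regular.

Let U = (ab)* ∪ {a^n b^n}. If U were regular, then U ∩ aa*bb* would be regular (closure under intersection with a regular language). But (ab)* ∩ aa*bb* = {ab} and {a^n b^n} ∩ aa*bb* = {a^n b^n : n ≥ 1}, so U ∩ aa*bb* = {a^n b^n : n ≥ 1}, which is not regular. Hence U is not regular.

Note that the bare facts "L₁ regular, L₂ non-regular" do not settle the question by themselves: the closure of regular languages under ∪, ∩, complement and difference applies only when BOTH operands are regular. With a non-regular operand the result can come out regular or non-regular depending on the specific languages, so one has to work out L₁ ∪ L₂ for this particular pair, as above.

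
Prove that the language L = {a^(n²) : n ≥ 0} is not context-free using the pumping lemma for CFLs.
Assume for contradiction that L is context-free, and let p ≥ 1 be the pumping length given by the pumping lemma for CFLs.
Choose s = a^(p²). Then s ∈ L and |s| = p² ≥ p.
By the CFL pumping lemma, s = uvxyz for some u, v, x, y, z with |vxy| ≤ p, |vy| ≥ 1, and uv^i xy^i z ∈ L for every i ≥ 0.
All symbols are a's, so only lengths matter: let k = |vy|, with 1 ≤ k ≤ |vxy| ≤ p.

Take i = 2: |uv²xy²z| = p² + k, and p² < p² + k ≤ p² + p < (p + 1)².
So the length lies strictly between consecutive squares and is not a perfect square; uv²xy²z ∉ L.

This contradicts the CFL pumping lemma, which requires uv^i xy^i z ∈ L for all i ≥ 0.
Hence L = {a^(n²) : n ≥ 0} is not context-free. ∎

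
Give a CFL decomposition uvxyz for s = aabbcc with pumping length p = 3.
u='aa', v='b', x='b', y='c', z='c'

For s = aabbcc with pumping length p = 3:

One valid decomposition:
- u = 'aa'
- v = 'b'
- x = 'b'
- y = 'c'
- z = 'c'

Verification:
- uvxyz = 'aa' + 'b' + 'b' + 'c' + 'c' = aabbcc ✓
- |vxy| = |'bbc'| = 3 ≤ 3 ✓
- |vy| = |'bc'| = 2 > 0 ✓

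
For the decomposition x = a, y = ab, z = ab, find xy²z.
aababab

Given x = 'a', y = 'ab', z = 'ab' and i = 2:

xy^2z = x + y·y·...·y (2 times) + z
       = 'a' + 'ab'^2 + 'ab'
       = 'a' + 'abab' + 'ab'
       = 'aababab'

The pumped string is 'aababab' with length 7.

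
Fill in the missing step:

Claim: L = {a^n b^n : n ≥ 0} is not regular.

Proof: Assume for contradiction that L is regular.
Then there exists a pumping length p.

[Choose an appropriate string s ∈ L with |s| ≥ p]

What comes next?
s = a^p b^p

This string is in L (has equal a's and b's) and has length 2p ≥ p.
Any decomposition xyz with |xy| ≤ p means y consists only of a's,
so pumping will unbalance the counts.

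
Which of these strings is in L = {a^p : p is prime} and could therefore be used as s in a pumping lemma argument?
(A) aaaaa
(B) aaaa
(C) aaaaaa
(A) aaaaa

The pumping lemma is applied to a string s that lies in L, so first check membership of each option:
- (A) aaaaa has length 5, which is prime, so it is in L ✓
- (B) aaaa has length 4 = 2 × 2, which is not prime, so it is not in L ✗
- (C) aaaaaa has length 6 = 2 × 3, which is not prime, so it is not in L ✗

Only (A) aaaaa is in L, so it is the only candidate that could play the role of s.
(In a complete proof one picks s in terms of the pumping length p so that |s| ≥ p is guaranteed; a fixed string like aaaaa illustrates the shape of such an s.)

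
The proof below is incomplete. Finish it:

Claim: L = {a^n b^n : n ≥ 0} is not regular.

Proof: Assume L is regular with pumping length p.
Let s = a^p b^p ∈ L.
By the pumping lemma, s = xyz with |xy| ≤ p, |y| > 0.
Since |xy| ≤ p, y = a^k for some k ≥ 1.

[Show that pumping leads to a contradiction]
Consider xy²z = a^(p+k) b^p.

Since k ≥ 1, we have p + k > p.
So xy²z has more a's than b's: (p+k) a's vs p b's.
This means xy²z ∉ L because a^n b^n requires equal counts.

This contradicts the pumping lemma which states xy²z ∈ L.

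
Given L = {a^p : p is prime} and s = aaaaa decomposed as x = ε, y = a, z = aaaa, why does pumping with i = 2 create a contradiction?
xy²z = aaaaaa ∉ L

Pumping with i = 2 replaces y = a by y² = aa:
- Original: s = xyz = aaaaa; aaaaa has length 5, which is prime, so it is in L
- Pumped: xy²z = ε · aa · aaaa = aaaaaa
- aaaaaa has length 6 = 2 × 3, which is not prime, so it is not in L

The pumping lemma would require xy²z ∈ L, so this decomposition yields a contradiction.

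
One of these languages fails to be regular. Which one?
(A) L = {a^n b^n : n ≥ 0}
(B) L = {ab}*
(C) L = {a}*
(A) {a^n b^n : n ≥ 0}

(A) L = {a^n b^n : n ≥ 0} is NOT regular.

The pumping lemma can be used to prove this:
After pumping, the number of a's and b's become unequal

The other languages are regular because they can be recognized by finite automata.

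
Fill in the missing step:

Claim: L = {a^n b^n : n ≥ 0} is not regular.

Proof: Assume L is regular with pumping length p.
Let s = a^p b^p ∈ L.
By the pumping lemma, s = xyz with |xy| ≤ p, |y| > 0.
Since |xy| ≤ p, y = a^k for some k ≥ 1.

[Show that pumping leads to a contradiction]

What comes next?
Consider xy²z = a^(p+k) b^p.

Since k ≥ 1, we have p + k > p.
So xy²z has more a's than b's: (p+k) a's vs p b's.
This means xy²z ∉ L because a^n b^n requires equal counts.

This contradicts the pumping lemma which states xy²z ∈ L.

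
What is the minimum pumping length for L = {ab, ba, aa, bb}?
p = 3

For a finite language L, the pumping lemma holds vacuously if p > max|s| for s ∈ L.

The longest string in L = {ab, ba, aa, bb} has length 2.
If p = 3, then no string s ∈ L has |s| ≥ p, so the condition is vacuously true.

The minimum pumping length is p = 3.

Why no smaller p works: for any p ≤ 2, the longest string s ∈ L has |s| = 2 ≥ p, so it would
have to be pumpable; but pumping up (i = 2, 3, ...) produces ever longer strings, which cannot all lie in the
finite language L. So the pumping property fails for every p ≤ 2.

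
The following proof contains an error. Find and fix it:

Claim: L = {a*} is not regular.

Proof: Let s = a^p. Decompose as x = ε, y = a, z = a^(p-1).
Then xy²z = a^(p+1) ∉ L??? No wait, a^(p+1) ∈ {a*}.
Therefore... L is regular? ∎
Error: The proof attempts to show a*  is not regular, but a* IS regular!

Correction: a* is a regular language (recognized by a simple DFA with one accepting state and self-loop on 'a'). The pumping lemma can only prove non-regularity, not regularity. For regular languages, pumping always works.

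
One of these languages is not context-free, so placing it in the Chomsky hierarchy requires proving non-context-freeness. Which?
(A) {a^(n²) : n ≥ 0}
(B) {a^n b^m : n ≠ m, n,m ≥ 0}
(A) {a^(n²) : n ≥ 0}

(A) {a^(n²) : n ≥ 0} requires the CFL pumping lemma.

- {a^n b^m : n ≠ m, n,m ≥ 0} is context-free (but not regular)
  • Can be shown non-regular with the regular pumping lemma
  • After pumping a's, we can make n = m

- {a^(n²) : n ≥ 0} is NOT context-free
  • Requires the CFL pumping lemma to prove
  • Gaps between squares grow unboundedly

The CFL pumping lemma is "stronger" in that it can prove non-membership
in the larger class of context-free languages.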